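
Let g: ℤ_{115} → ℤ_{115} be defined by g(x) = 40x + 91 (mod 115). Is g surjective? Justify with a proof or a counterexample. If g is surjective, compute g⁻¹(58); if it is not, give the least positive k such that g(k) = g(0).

23

Since gcd(40, 115) = 5, we have 40x ≡ 0 (mod 5) for all x, so g(x) ≡ 1 (mod 5).
But 0 ≢ 1 (mod 5), so 0 ∈ ℤ_{115} has no preimage. Hence g is not surjective.
Since g is not surjective, we find the least positive k with g(k) = g(0): this means 40k ≡ 0 (mod 115), i.e. 115 ∣ 40k. Since gcd(40, 115) = 5, dividing through by 5 this holds exactly when 23 ∣ 8k, and as gcd(8, 23) = 1, exactly when 23 ∣ k.
The smallest positive such k is 23.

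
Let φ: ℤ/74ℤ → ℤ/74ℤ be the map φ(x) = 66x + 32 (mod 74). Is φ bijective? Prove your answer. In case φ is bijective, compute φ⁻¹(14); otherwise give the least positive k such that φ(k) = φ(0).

37

We have gcd(66, 74) = 2 > 1. Taking u = 0 and v = 37: φ(0) = 32 and φ(37) = 66·37 + 32 = 2474 ≡ 32 (mod 74).
So φ(0) = φ(37) while 0 ≠ 37, hence φ is not injective, hence not bijective.
Since φ is not bijective, we find the least positive k with φ(k) = φ(0): this means 66k ≡ 0 (mod 74), i.e. 74 ∣ 66k. Since gcd(66, 74) = 2, dividing through by 2 this holds exactly when 37 ∣ 33k, and as gcd(33, 37) = 1, exactly when 37 ∣ k.
The smallest positive such k is 37.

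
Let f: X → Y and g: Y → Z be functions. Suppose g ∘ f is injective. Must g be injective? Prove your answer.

No. Take X = {0}, Y = {0, 1, 2}, Z = {0, 1, 2}, f(a) = a for each a ∈ X, and g(b) = 1 if b ∈ {1, 2} else g(b) = b.
Then g ∘ f = f is injective (X ⊂ Y and f is the inclusion), but g(1) = g(2) = 1 with 1 ≠ 2, so g is not injective.

not injective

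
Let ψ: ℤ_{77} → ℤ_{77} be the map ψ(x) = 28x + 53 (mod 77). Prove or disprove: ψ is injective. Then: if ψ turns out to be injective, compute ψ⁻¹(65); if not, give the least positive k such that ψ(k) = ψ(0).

11

By definition, ψ is injective if ψ(u) = ψ(v) implies u = v.
We have gcd(28, 77) = 7 > 1. Taking u = 0 and v = 11: ψ(0) = 53 and ψ(11) = 28·11 + 53 = 361 ≡ 53 (mod 77).
So ψ(0) = ψ(11) while 0 ≠ 11, thus ψ is not injective.
Since ψ is not injective, we find the least positive k with ψ(k) = ψ(0): this means 28k ≡ 0 (mod 77), i.e. 77 ∣ 28k. Since gcd(28, 77) = 7, dividing through by 7 this holds exactly when 11 ∣ 4k, and as gcd(4, 11) = 1, exactly when 11 ∣ k.
The smallest positive such k is 11.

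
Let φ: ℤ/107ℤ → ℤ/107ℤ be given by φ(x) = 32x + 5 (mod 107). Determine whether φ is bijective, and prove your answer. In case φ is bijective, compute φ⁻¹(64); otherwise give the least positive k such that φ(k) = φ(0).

52

If φ(u) = φ(v), then 32u ≡ 32v (mod 107). Because gcd(32, 107) = 1, we may cancel 32 to get u ≡ v (mod 107).
We now compute 32⁻¹ mod 107 explicitly. Euclid's algorithm: 107 = 3·32 + 11, 32 = 2·11 + 10, 11 = 1·10 + 1; back-substituting gives 1 = 97·32 − 29·107, so 32⁻¹ ≡ 97 (mod 107).
Then y ↦ 97(y − 5) is a two-sided inverse to φ, so every y ∈ ℤ/107ℤ has a preimage.
Therefore φ is bijective.
Since φ is bijective, we find φ⁻¹(64): we need 32x ≡ 64 − 5 ≡ 59 (mod 107). Using 32⁻¹ = 97: x ≡ 97·59 = 5723 = 53·107 + 52, so x = 52.
Check: φ(52) = 32·52 + 5 = 1669 = 15·107 + 64 ≡ 64 (mod 107).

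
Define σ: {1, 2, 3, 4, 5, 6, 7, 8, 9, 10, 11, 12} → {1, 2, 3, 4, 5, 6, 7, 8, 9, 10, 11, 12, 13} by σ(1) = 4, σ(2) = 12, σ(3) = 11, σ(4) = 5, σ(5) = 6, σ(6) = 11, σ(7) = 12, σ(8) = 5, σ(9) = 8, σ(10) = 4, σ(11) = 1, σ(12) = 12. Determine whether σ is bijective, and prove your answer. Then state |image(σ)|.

7

σ(3) = 11 = σ(6) with 3 ≠ 6, so σ is not injective, hence not bijective.
The image of σ is {1, 4, 5, 6, 8, 11, 12}, which has 7 elements.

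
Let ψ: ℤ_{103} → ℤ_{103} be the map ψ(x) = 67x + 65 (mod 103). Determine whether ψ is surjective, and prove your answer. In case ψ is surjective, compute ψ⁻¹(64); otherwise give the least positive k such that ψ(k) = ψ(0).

83

Since gcd(67, 103) = 1, 67 is invertible modulo 103. Euclid's algorithm: 103 = 1·67 + 36, 67 = 1·36 + 31, 36 = 1·31 + 5, 31 = 6·5 + 1; back-substituting gives 1 = 20·67 − 13·103, so 67⁻¹ ≡ 20 (mod 103).
For any y ∈ ℤ_{103}, x = 20(y − 65) mod 103 satisfies ψ(x) = 67·20(y − 65) + 65 ≡ y (since 67·20 ≡ 1 mod 103). So every y has a preimage.
So ψ is surjective.
Since ψ is surjective, we find ψ⁻¹(64): we need 67x ≡ 64 − 65 ≡ 102 (mod 103). Using 67⁻¹ = 20: x ≡ 20·102 = 2040 = 19·103 + 83, so x = 83.
Check: ψ(83) = 67·83 + 65 = 5626 = 54·103 + 64 ≡ 64 (mod 103).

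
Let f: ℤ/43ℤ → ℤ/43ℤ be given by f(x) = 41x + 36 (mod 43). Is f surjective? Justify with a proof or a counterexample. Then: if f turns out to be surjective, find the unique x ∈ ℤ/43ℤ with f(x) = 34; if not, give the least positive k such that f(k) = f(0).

1

Since gcd(41, 43) = 1, 41 is invertible modulo 43. Euclid's algorithm: 43 = 1·41 + 2, 41 = 20·2 + 1; back-substituting gives 1 = 21·41 − 20·43, so 41⁻¹ ≡ 21 (mod 43).
For any y ∈ ℤ/43ℤ, x = 21(y − 36) mod 43 satisfies f(x) = 41·21(y − 36) + 36 ≡ y (since 41·21 ≡ 1 mod 43). So every y has a preimage.
So f is surjective.
Since f is surjective, we find f⁻¹(34): we need 41x ≡ 34 − 36 ≡ 41 (mod 43). Using 41⁻¹ = 21: x ≡ 21·41 = 861 = 20·43 + 1, so x = 1.
Check: f(1) = 41·1 + 36 = 77 = 1·43 + 34 ≡ 34 (mod 43).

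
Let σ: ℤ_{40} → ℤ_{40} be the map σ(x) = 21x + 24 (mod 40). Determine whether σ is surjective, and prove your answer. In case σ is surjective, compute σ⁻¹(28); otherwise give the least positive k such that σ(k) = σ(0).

Since gcd(21, 40) = 1, 21 is invertible modulo 40. Euclid's algorithm: 40 = 1·21 + 19, 21 = 1·19 + 2, 19 = 9·2 + 1; back-substituting gives 1 = 21·21 − 11·40, so 21⁻¹ ≡ 21 (mod 40).
Then y ↦ 21(y − 24) is a two-sided inverse to σ, so every y ∈ ℤ_{40} has a preimage.
So σ is surjective.
Since σ is surjective, we find σ⁻¹(28): we need 21x ≡ 28 − 24 ≡ 4 (mod 40). Using 21⁻¹ = 21: x ≡ 21·4 = 84 = 2·40 + 4, so x = 4.
Check: σ(4) = 21·4 + 24 = 108 = 2·40 + 28 ≡ 28 (mod 40).

4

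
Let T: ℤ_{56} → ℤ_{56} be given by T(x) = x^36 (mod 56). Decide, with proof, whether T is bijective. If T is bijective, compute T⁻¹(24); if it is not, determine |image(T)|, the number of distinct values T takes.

T(1) = 1^36 = 1.
T(3): Repeated squaring mod 56: 3^1 ≡ 3, 3^2 ≡ 3² = 9, 3^4 ≡ 9² = 81 ≡ 25, 3^8 ≡ 25² = 625 ≡ 9, 3^16 ≡ 9² = 81 ≡ 25, 3^32 ≡ 25² = 625 ≡ 9. Since 36 = 32 + 4, 3^36 ≡ 9·25: 9·25 = 225 ≡ 1. So 3^36 ≡ 1 (mod 56).
So T(1) = T(3) = 1 while 1 ≠ 3, hence T is not injective, hence not bijective.
Since T is not bijective, we determine |image(T)|. Computing x^36 mod 56 for each x (by repeated squaring, reducing mod 56 at every step), the values T(0), T(1), …, T(55) are: 0, 1, 8, 1, 8, 1, 8, 49, 8, 1, 8, 1, 8, 1, 0, 1, 8, 1, 8, 1, 8, 49, 8, 1, 8, 1, 8, 1, 0, 1, 8, 1, 8, 1, 8, 49, 8, 1, 8, 1, 8, 1, 0, 1, 8, 1, 8, 1, 8, 49, 8, 1, 8, 1, 8, 1.
The distinct values are {0, 1, 8, 49}; there are 4 of them.

4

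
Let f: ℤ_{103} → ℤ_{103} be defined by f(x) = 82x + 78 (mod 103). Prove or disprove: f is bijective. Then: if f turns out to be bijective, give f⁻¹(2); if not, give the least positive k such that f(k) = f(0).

87

Recall: f is injective when f(x_1) = f(x_2) forces x_1 = x_2.
Suppose f(x_1) = f(x_2) in ℤ_{103}. Then 82x_1 + 78 ≡ 82x_2 + 78 (mod 103), thus 82(x_1 − x_2) ≡ 0 (mod 103).
Since gcd(82, 103) = 1, 82 is invertible modulo 103, therefore x_1 − x_2 ≡ 0 (mod 103), i.e. x_1 = x_2.
We now compute 82⁻¹ mod 103 explicitly. Euclid's algorithm: 103 = 1·82 + 21, 82 = 3·21 + 19, 21 = 1·19 + 2, 19 = 9·2 + 1; back-substituting gives 1 = 49·82 − 39·103, so 82⁻¹ ≡ 49 (mod 103).
Then y ↦ 49(y − 78) is a two-sided inverse to f, so every y ∈ ℤ_{103} has a preimage.
Thus f is bijective.
Since f is bijective, we find f⁻¹(2): we need 82x ≡ 2 − 78 ≡ 27 (mod 103). Using 82⁻¹ = 49: x ≡ 49·27 = 1323 = 12·103 + 87, so x = 87.
Check: f(87) = 82·87 + 78 = 7212 = 70·103 + 2 ≡ 2 (mod 103).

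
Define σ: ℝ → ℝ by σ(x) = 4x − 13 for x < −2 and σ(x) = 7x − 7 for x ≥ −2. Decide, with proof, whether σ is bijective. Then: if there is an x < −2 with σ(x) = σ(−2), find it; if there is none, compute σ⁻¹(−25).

-3

Both pieces are strictly increasing (slopes 4 and 7), so each is injective on its own interval.
The left piece maps (−∞, −2) onto (−∞, −21); the right piece maps [−2, ∞) onto [−21, ∞).
Since −21 = −21, the images partition ℝ: σ is injective and surjective, hence bijective.
Because the two images are disjoint, no x < −2 has σ(x) = σ(−2), so we compute σ⁻¹(−25): −25 lies in (−∞, −21), so solve 4x − 13 = −25: x = (−25 + 13)/4 = −3.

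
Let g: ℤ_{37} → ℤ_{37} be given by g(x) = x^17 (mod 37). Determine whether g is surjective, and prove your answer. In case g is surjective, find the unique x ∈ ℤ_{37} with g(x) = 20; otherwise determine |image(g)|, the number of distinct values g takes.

24

Since 37 is prime, the nonzero elements of ℤ_{37} form a cyclic group of order 36.
As gcd(17, 36) = 1, raising to the 17th power is a bijection on this group: if u^17 ≡ v^17 then (uv^{−1})^17 = 1, and the only element of order dividing gcd(17, 36) = 1 is 1, so u = v.
With g(0) = 0 this makes g injective on all of ℤ_{37}, hence bijective (finite equal-size domain and codomain). In particular g is surjective.
Since g is surjective, we find the preimage of 20. The inverse of x ↦ x^17 on (ℤ_{37})^× is x ↦ x^17, because 17·17 = 289 = 8·36 + 1 ≡ 1 (mod 36) and x^{36} = 1 for x ≠ 0 (Fermat). So g⁻¹(20) = 20^17 mod 37.
Repeated squaring mod 37: 20^1 ≡ 20, 20^2 ≡ 20² = 400 ≡ 30, 20^4 ≡ 30² = 900 ≡ 12, 20^8 ≡ 12² = 144 ≡ 33, 20^16 ≡ 33² = 1089 ≡ 16. Since 17 = 16 + 1, 20^17 ≡ 16·20: 16·20 = 320 ≡ 24. So 20^17 ≡ 24 (mod 37).
Hence g⁻¹(20) = 24.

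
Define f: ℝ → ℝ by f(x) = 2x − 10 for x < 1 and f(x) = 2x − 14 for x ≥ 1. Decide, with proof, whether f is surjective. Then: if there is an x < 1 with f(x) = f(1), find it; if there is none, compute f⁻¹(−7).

-1

Both pieces are strictly increasing (slopes 2 and 2), so each is injective on its own interval.
The left piece maps (−∞, 1) onto (−∞, −8); the right piece maps [1, ∞) onto [−12, ∞).
The union (−∞, −8) ∪ [−12, ∞) covers ℝ, so f is surjective.
For the follow-up: the images overlap, so an x < 1 with f(x) = f(1) exists. f(1) = −12; solving 2x − 10 = −12 for x < 1 gives x = (−12 + 10)/2 = −1.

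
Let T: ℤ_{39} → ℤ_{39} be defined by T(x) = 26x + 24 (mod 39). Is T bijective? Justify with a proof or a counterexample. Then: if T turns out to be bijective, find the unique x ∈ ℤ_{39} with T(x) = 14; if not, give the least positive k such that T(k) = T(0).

We have gcd(26, 39) = 13 > 1. Taking a = 0 and b = 3: T(0) = 24 and T(3) = 26·3 + 24 = 102 ≡ 24 (mod 39).
So T(0) = T(3) while 0 ≠ 3, therefore T is not injective, hence not bijective.
Since T is not bijective, we find the least positive k with T(k) = T(0): this means 26k ≡ 0 (mod 39), i.e. 39 ∣ 26k. Since gcd(26, 39) = 13, dividing through by 13 this holds exactly when 3 ∣ 2k, and as gcd(2, 3) = 1, exactly when 3 ∣ k.
The smallest positive such k is 3.

3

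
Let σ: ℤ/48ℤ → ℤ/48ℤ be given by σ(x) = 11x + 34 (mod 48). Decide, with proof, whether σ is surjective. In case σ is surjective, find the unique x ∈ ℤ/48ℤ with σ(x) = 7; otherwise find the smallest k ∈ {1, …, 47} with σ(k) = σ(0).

Since gcd(11, 48) = 1, 11 is invertible modulo 48. Euclid's algorithm: 48 = 4·11 + 4, 11 = 2·4 + 3, 4 = 1·3 + 1; back-substituting gives 1 = 35·11 − 8·48, so 11⁻¹ ≡ 35 (mod 48).
Then y ↦ 35(y − 34) is a two-sided inverse to σ, so every y ∈ ℤ/48ℤ has a preimage.
Therefore σ is surjective.
Since σ is surjective, we find σ⁻¹(7): we need 11x ≡ 7 − 34 ≡ 21 (mod 48). Using 11⁻¹ = 35: x ≡ 35·21 = 735 = 15·48 + 15, so x = 15.
Check: σ(15) = 11·15 + 34 = 199 = 4·48 + 7 ≡ 7 (mod 48).

15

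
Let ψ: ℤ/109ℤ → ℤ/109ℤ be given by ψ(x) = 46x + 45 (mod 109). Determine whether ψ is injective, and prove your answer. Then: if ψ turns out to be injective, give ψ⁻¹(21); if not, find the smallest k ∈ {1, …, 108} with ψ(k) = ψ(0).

99

Suppose ψ(x_1) = ψ(x_2) in ℤ/109ℤ. Then 46x_1 + 45 ≡ 46x_2 + 45 (mod 109), thus 46(x_1 − x_2) ≡ 0 (mod 109).
Since gcd(46, 109) = 1, 46 is invertible modulo 109, so x_1 − x_2 ≡ 0 (mod 109), i.e. x_1 = x_2.
Hence ψ is injective.
We now compute 46⁻¹ mod 109 explicitly. Euclid's algorithm: 109 = 2·46 + 17, 46 = 2·17 + 12, 17 = 1·12 + 5, 12 = 2·5 + 2, 5 = 2·2 + 1; back-substituting gives 1 = 64·46 − 27·109, so 46⁻¹ ≡ 64 (mod 109).
Since ψ is injective, we find ψ⁻¹(21): we need 46x ≡ 21 − 45 ≡ 85 (mod 109). Using 46⁻¹ = 64: x ≡ 64·85 = 5440 = 49·109 + 99, so x = 99.
Check: ψ(99) = 46·99 + 45 = 4599 = 42·109 + 21 ≡ 21 (mod 109).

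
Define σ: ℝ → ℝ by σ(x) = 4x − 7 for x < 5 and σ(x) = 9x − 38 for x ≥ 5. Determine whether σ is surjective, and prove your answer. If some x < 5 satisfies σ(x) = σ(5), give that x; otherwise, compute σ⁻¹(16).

Both pieces are strictly increasing (slopes 4 and 9), so each is injective on its own interval.
The left piece maps (−∞, 5) onto (−∞, 13); the right piece maps [5, ∞) onto [7, ∞).
The union (−∞, 13) ∪ [7, ∞) covers ℝ, so σ is surjective.
For the follow-up: the images overlap, so an x < 5 with σ(x) = σ(5) exists. σ(5) = 7; solving 4x − 7 = 7 for x < 5 gives x = (7 + 7)/4 = 7/2.

7/2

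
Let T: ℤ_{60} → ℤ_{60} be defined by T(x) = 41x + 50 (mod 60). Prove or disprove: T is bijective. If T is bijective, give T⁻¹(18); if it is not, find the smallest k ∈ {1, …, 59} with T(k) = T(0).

Recall: T is injective if T(u) = T(v) implies u = v.
Suppose T(u) = T(v) in ℤ_{60}. Then 41u + 50 ≡ 41v + 50 (mod 60), hence 41(u − v) ≡ 0 (mod 60).
Since gcd(41, 60) = 1, 41 is invertible modulo 60, so u − v ≡ 0 (mod 60), i.e. u = v.
We now compute 41⁻¹ mod 60 explicitly. Euclid's algorithm: 60 = 1·41 + 19, 41 = 2·19 + 3, 19 = 6·3 + 1; back-substituting gives 1 = 41·41 − 28·60, so 41⁻¹ ≡ 41 (mod 60).
For any y ∈ ℤ_{60}, x = 41(y − 50) mod 60 satisfies T(x) = 41·41(y − 50) + 50 ≡ y (since 41·41 ≡ 1 mod 60). So every y has a preimage.
Hence T is bijective.
Since T is bijective, we find T⁻¹(18): we need 41x ≡ 18 − 50 ≡ 28 (mod 60). Using 41⁻¹ = 41: x ≡ 41·28 = 1148 = 19·60 + 8, so x = 8.
Check: T(8) = 41·8 + 50 = 378 = 6·60 + 18 ≡ 18 (mod 60).

8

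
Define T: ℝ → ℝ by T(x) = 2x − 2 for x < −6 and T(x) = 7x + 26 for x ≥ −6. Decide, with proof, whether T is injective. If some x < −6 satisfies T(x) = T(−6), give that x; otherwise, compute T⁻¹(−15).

Both pieces are strictly increasing (slopes 2 and 7), so each is injective on its own interval.
The left piece maps (−∞, −6) onto (−∞, −14); the right piece maps [−6, ∞) onto [−16, ∞).
These images overlap. In particular T(−6) = −16 (right piece), and solving 2x − 2 = −16 on the left piece gives x = −7 < −6.
So T(−7) = T(−6) with −7 ≠ −6, and T is not injective. This x = −7 is the requested value below −6.

-7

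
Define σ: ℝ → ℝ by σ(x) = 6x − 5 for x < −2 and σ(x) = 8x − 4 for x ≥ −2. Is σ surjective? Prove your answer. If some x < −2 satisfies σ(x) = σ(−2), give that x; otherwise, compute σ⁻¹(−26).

-5/2

Both pieces are strictly increasing (slopes 6 and 8), so each is injective on its own interval.
The left piece maps (−∞, −2) onto (−∞, −17); the right piece maps [−2, ∞) onto [−20, ∞).
The union (−∞, −17) ∪ [−20, ∞) covers ℝ, so σ is surjective.
For the follow-up: the images overlap, so an x < −2 with σ(x) = σ(−2) exists. σ(−2) = −20; solving 6x − 5 = −20 for x < −2 gives x = (−20 + 5)/6 = −5/2.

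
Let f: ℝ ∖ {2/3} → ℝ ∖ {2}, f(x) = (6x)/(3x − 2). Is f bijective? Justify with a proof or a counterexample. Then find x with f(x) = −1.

Suppose f(x_1) = f(x_2). Cross-multiplying: (6x_1)(3x_2 − 2) = (6x_2)(3x_1 − 2).
Expanding both sides and cancelling the symmetric terms leaves −12·(x_1 − x_2) = 0. Since −12 ≠ 0, x_1 = x_2. Hence f is injective.
For any y ≠ 2, solving y(3x − 2) = 6x for x gives a well-defined x ≠ 2/3. So f is surjective.
Thus f is bijective.
Solving f(x) = −1: cross-multiplying gives 6x = −1(3x − 2), which rearranges to 9x = 2, so x = 2/9.

2/9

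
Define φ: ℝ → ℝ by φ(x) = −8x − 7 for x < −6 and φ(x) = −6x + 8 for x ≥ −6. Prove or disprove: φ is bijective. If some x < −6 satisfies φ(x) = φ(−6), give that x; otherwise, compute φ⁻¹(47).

-51/8

Both pieces are strictly decreasing (slopes −8 and −6), so each is injective on its own interval.
The left piece maps (−∞, −6) onto (41, ∞); the right piece maps [−6, ∞) onto (−∞, 44].
These images overlap. In particular φ(−6) = 44 (right piece), and solving −8x − 7 = 44 on the left piece gives x = −51/8 < −6.
So φ(−51/8) = φ(−6) with −51/8 ≠ −6, and φ is not injective, hence not bijective. This x = −51/8 is the requested value below −6.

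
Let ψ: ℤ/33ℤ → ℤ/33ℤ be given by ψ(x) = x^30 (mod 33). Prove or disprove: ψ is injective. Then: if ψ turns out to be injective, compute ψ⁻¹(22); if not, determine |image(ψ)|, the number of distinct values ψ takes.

ψ(1) = 1^30 = 1.
ψ(2): Repeated squaring mod 33: 2^1 ≡ 2, 2^2 ≡ 2² = 4, 2^4 ≡ 4² = 16, 2^8 ≡ 16² = 256 ≡ 25, 2^16 ≡ 25² = 625 ≡ 31. Since 30 = 16 + 8 + 4 + 2, 2^30 ≡ 31·25·16·4: 31·25 = 775 ≡ 16, then 16·16 = 256 ≡ 25, then 25·4 = 100 ≡ 1. So 2^30 ≡ 1 (mod 33).
So ψ(1) = ψ(2) = 1 while 1 ≠ 2, thus ψ is not injective.
Since ψ is not injective, we determine |image(ψ)|. Computing x^30 mod 33 for each x (by repeated squaring, reducing mod 33 at every step), the values ψ(0), ψ(1), …, ψ(32) are: 0, 1, 1, 12, 1, 1, 12, 1, 1, 12, 1, 22, 12, 1, 1, 12, 1, 1, 12, 1, 1, 12, 22, 1, 12, 1, 1, 12, 1, 1, 12, 1, 1.
The distinct values are {0, 1, 12, 22}; there are 4 of them.

4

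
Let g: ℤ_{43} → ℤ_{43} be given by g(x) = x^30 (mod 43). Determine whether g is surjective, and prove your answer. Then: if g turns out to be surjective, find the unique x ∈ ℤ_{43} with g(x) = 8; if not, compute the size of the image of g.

8

g(1) = 1^30 = 1.
g(6): Repeated squaring mod 43: 6^1 ≡ 6, 6^2 ≡ 6² = 36, 6^4 ≡ 36² = 1296 ≡ 6, 6^8 ≡ 6² = 36, 6^16 ≡ 36² = 1296 ≡ 6. Since 30 = 16 + 8 + 4 + 2, 6^30 ≡ 6·36·6·36: 6·36 = 216 ≡ 1, then 1·6 = 6, then 6·36 = 216 ≡ 1. So 6^30 ≡ 1 (mod 43).
So g(1) = g(6) = 1 while 1 ≠ 6, hence g is not injective.
A non-injective map from the 43-element set ℤ_{43} to itself takes at most 42 distinct values, so it cannot be surjective. Therefore g is not surjective.
Since g is not surjective, we determine |image(g)|. Computing x^30 mod 43 for each x (by repeated squaring, reducing mod 43 at every step), the values g(0), g(1), …, g(42) are: 0, 1, 4, 11, 16, 21, 1, 1, 21, 35, 41, 35, 4, 21, 4, 16, 41, 41, 11, 16, 35, 11, 11, 35, 16, 11, 41, 41, 16, 4, 21, 4, 35, 41, 35, 21, 1, 1, 21, 16, 11, 4, 1.
The distinct values are {0, 1, 4, 11, 16, 21, 35, 41}; there are 8 of them.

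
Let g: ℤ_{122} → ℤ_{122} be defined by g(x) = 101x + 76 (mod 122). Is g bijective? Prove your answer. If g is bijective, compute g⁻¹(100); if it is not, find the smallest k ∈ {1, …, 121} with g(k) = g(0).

86

If g(x_1) = g(x_2), then 101x_1 ≡ 101x_2 (mod 122). Because gcd(101, 122) = 1, we may cancel 101 to get x_1 ≡ x_2 (mod 122).
We now compute 101⁻¹ mod 122 explicitly. Euclid's algorithm: 122 = 1·101 + 21, 101 = 4·21 + 17, 21 = 1·17 + 4, 17 = 4·4 + 1; back-substituting gives 1 = 29·101 − 24·122, so 101⁻¹ ≡ 29 (mod 122).
Then y ↦ 29(y − 76) is a two-sided inverse to g, so every y ∈ ℤ_{122} has a preimage.
So g is bijective.
Since g is bijective, we find g⁻¹(100): we need 101x ≡ 100 − 76 ≡ 24 (mod 122). Using 101⁻¹ = 29: x ≡ 29·24 = 696 = 5·122 + 86, so x = 86.
Check: g(86) = 101·86 + 76 = 8762 = 71·122 + 100 ≡ 100 (mod 122).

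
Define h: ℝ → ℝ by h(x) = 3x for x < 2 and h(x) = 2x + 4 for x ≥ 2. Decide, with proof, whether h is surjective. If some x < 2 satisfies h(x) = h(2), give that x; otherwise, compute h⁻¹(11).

7/2

Both pieces are strictly increasing (slopes 3 and 2), so each is injective on its own interval.
The left piece maps (−∞, 2) onto (−∞, 6); the right piece maps [2, ∞) onto [8, ∞).
The union (−∞, 6) ∪ [8, ∞) omits the interval between 6 and 8; in particular 6 has no preimage. So h is not surjective.
Because the two images are disjoint, no x < 2 has h(x) = h(2), so we compute h⁻¹(11): 11 lies in [8, ∞), so solve 2x + 4 = 11: x = (11 − 4)/2 = 7/2.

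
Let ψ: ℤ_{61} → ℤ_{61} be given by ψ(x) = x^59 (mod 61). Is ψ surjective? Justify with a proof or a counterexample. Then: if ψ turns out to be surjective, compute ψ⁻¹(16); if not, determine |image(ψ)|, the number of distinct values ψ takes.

Since 61 is prime, the nonzero elements of ℤ_{61} form a cyclic group of order 60.
As gcd(59, 60) = 1, raising to the 59th power is a bijection on this group: if u^59 ≡ v^59 then (uv^{−1})^59 = 1, and the only element of order dividing gcd(59, 60) = 1 is 1, so u = v.
With ψ(0) = 0 this makes ψ injective on all of ℤ_{61}, hence bijective (finite equal-size domain and codomain). In particular ψ is surjective.
Since ψ is surjective, we find the preimage of 16. The inverse of x ↦ x^59 on (ℤ_{61})^× is x ↦ x^59, because 59·59 = 3481 = 58·60 + 1 ≡ 1 (mod 60) and x^{60} = 1 for x ≠ 0 (Fermat). So ψ⁻¹(16) = 16^59 mod 61.
Repeated squaring mod 61: 16^1 ≡ 16, 16^2 ≡ 16² = 256 ≡ 12, 16^4 ≡ 12² = 144 ≡ 22, 16^8 ≡ 22² = 484 ≡ 57, 16^16 ≡ 57² = 3249 ≡ 16, 16^32 ≡ 16² = 256 ≡ 12. Since 59 = 32 + 16 + 8 + 2 + 1, 16^59 ≡ 12·16·57·12·16: 12·16 = 192 ≡ 9, then 9·57 = 513 ≡ 25, then 25·12 = 300 ≡ 56, then 56·16 = 896 ≡ 42. So 16^59 ≡ 42 (mod 61).
Hence ψ⁻¹(16) = 42.

42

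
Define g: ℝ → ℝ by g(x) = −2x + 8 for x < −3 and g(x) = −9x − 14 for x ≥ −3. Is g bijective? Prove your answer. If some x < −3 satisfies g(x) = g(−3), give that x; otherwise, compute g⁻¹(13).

Both pieces are strictly decreasing (slopes −2 and −9), so each is injective on its own interval.
The left piece maps (−∞, −3) onto (14, ∞); the right piece maps [−3, ∞) onto (−∞, 13].
The images leave a gap (14 has no preimage), so g is not surjective, hence not bijective.
Because the two images are disjoint, no x < −3 has g(x) = g(−3), so we compute g⁻¹(13): 13 lies in (−∞, 13], so solve −9x − 14 = 13: x = (13 + 14)/(−9) = −3.

-3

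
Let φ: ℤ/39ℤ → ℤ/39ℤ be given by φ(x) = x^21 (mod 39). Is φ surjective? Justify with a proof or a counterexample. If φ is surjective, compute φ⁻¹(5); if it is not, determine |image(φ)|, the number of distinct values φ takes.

φ(2): Repeated squaring mod 39: 2^1 ≡ 2, 2^2 ≡ 2² = 4, 2^4 ≡ 4² = 16, 2^8 ≡ 16² = 256 ≡ 22, 2^16 ≡ 22² = 484 ≡ 16. Since 21 = 16 + 4 + 1, 2^21 ≡ 16·16·2: 16·16 = 256 ≡ 22, then 22·2 = 44 ≡ 5. So 2^21 ≡ 5 (mod 39).
φ(5): Repeated squaring mod 39: 5^1 ≡ 5, 5^2 ≡ 5² = 25, 5^4 ≡ 25² = 625 ≡ 1, 5^8 ≡ 1² = 1, 5^16 ≡ 1² = 1. Since 21 = 16 + 4 + 1, 5^21 ≡ 1·1·5: 1·1 = 1, then 1·5 = 5. So 5^21 ≡ 5 (mod 39).
So φ(2) = φ(5) = 5 while 2 ≠ 5, thus φ is not injective.
A non-injective map from the 39-element set ℤ/39ℤ to itself takes at most 38 distinct values, so it cannot be surjective. Hence φ is not surjective.
Since φ is not surjective, we determine |image(φ)|. Computing x^21 mod 39 for each x (by repeated squaring, reducing mod 39 at every step), the values φ(0), φ(1), …, φ(38) are: 0, 1, 5, 27, 25, 5, 18, 34, 8, 27, 25, 8, 12, 13, 14, 18, 1, 38, 18, 31, 8, 21, 1, 38, 21, 25, 26, 27, 31, 14, 12, 31, 5, 21, 34, 14, 12, 34, 38.
The distinct values are {0, 1, 5, 8, 12, 13, 14, 18, 21, 25, 26, 27, 31, 34, 38}; there are 15 of them.

15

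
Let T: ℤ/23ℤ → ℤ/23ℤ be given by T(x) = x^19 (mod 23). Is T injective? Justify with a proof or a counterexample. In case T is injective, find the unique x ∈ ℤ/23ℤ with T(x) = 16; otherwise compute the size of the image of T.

Since 23 is prime, the nonzero elements of ℤ/23ℤ form a cyclic group of order 22.
As gcd(19, 22) = 1, raising to the 19th power is a bijection on this group: if s^19 ≡ t^19 then (st^{−1})^19 = 1, and the only element of order dividing gcd(19, 22) = 1 is 1, so s = t.
With T(0) = 0 this makes T injective on all of ℤ/23ℤ, hence bijective (finite equal-size domain and codomain). In particular T is injective.
Since T is injective, we find the preimage of 16. The inverse of x ↦ x^19 on (ℤ/23ℤ)^× is x ↦ x^7, because 19·7 = 133 = 6·22 + 1 ≡ 1 (mod 22) and x^{22} = 1 for x ≠ 0 (Fermat). So T⁻¹(16) = 16^7 mod 23.
Repeated squaring mod 23: 16^1 ≡ 16, 16^2 ≡ 16² = 256 ≡ 3, 16^4 ≡ 3² = 9. Since 7 = 4 + 2 + 1, 16^7 ≡ 9·3·16: 9·3 = 27 ≡ 4, then 4·16 = 64 ≡ 18. So 16^7 ≡ 18 (mod 23).
Hence T⁻¹(16) = 18.

18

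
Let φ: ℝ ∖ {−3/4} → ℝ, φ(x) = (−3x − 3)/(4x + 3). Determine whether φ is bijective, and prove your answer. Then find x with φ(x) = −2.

-3/5

If φ(x) = −3/4, cross-multiplying gives 4(−3x − 3) = −3(4x + 3), which simplifies to −12 = −9 — false.  So −3/4 has no preimage and φ is not surjective.
Thus φ is not bijective.
Solving φ(x) = −2: cross-multiplying gives −3x − 3 = −2(4x + 3), which rearranges to 5x = −3, so x = −3/5.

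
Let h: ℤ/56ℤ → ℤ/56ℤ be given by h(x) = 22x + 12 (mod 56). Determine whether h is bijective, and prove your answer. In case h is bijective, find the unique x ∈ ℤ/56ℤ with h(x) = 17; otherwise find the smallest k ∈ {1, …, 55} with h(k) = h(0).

Recall: h is injective if h(a) = h(b) implies a = b.
We have gcd(22, 56) = 2 > 1. Taking a = 0 and b = 28: h(0) = 12 and h(28) = 22·28 + 12 = 628 ≡ 12 (mod 56).
So h(0) = h(28) while 0 ≠ 28, therefore h is not injective, hence not bijective.
Since h is not bijective, we find the least positive k with h(k) = h(0): this means 22k ≡ 0 (mod 56), i.e. 56 ∣ 22k. Since gcd(22, 56) = 2, dividing through by 2 this holds exactly when 28 ∣ 11k, and as gcd(11, 28) = 1, exactly when 28 ∣ k.
The smallest positive such k is 28.

28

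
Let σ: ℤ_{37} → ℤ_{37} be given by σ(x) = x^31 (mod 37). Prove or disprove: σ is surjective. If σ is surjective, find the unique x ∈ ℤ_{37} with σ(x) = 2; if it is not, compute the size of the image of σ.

Since 37 is prime, the nonzero elements of ℤ_{37} form a cyclic group of order 36.
As gcd(31, 36) = 1, raising to the 31st power is a bijection on this group: if a^31 ≡ b^31 then (ab^{−1})^31 = 1, and the only element of order dividing gcd(31, 36) = 1 is 1, so a = b.
With σ(0) = 0 this makes σ injective on all of ℤ_{37}, hence bijective (finite equal-size domain and codomain). In particular σ is surjective.
Since σ is surjective, we find the preimage of 2. The inverse of x ↦ x^31 on (ℤ_{37})^× is x ↦ x^7, because 31·7 = 217 = 6·36 + 1 ≡ 1 (mod 36) and x^{36} = 1 for x ≠ 0 (Fermat). So σ⁻¹(2) = 2^7 mod 37.
Repeated squaring mod 37: 2^1 ≡ 2, 2^2 ≡ 2² = 4, 2^4 ≡ 4² = 16. Since 7 = 4 + 2 + 1, 2^7 ≡ 16·4·2: 16·4 = 64 ≡ 27, then 27·2 = 54 ≡ 17. So 2^7 ≡ 17 (mod 37).
Hence σ⁻¹(2) = 17.

17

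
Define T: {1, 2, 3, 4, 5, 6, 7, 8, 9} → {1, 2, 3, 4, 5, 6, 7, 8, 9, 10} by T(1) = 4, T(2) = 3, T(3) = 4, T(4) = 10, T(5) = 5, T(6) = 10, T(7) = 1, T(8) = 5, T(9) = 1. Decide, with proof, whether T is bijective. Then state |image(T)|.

T(1) = 4 = T(3) with 1 ≠ 3, so T is not injective, hence not bijective.
The image of T is {1, 3, 4, 5, 10}, which has 5 elements.

5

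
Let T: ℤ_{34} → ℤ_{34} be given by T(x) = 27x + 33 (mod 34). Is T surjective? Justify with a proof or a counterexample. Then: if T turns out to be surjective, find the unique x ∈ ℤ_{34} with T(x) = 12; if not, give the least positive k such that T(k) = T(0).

3

Since gcd(27, 34) = 1, 27 is invertible modulo 34. Euclid's algorithm: 34 = 1·27 + 7, 27 = 3·7 + 6, 7 = 1·6 + 1; back-substituting gives 1 = 29·27 − 23·34, so 27⁻¹ ≡ 29 (mod 34).
Then y ↦ 29(y − 33) is a two-sided inverse to T, so every y ∈ ℤ_{34} has a preimage.
So T is surjective.
Since T is surjective, we compute T⁻¹(12): solve 27x + 33 ≡ 12 (mod 34), i.e. 27x ≡ 13 (mod 34).
Multiplying by 27⁻¹ = 29 gives x ≡ 29·13 = 377 = 11·34 + 3 ≡ 3 (mod 34).
Check: T(3) = 27·3 + 33 = 114 = 3·34 + 12 ≡ 12 (mod 34).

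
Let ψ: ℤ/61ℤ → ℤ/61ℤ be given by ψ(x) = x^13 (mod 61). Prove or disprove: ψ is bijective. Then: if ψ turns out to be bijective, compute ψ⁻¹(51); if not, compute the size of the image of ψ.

Since 61 is prime, the nonzero elements of ℤ/61ℤ form a cyclic group of order 60.
As gcd(13, 60) = 1, raising to the 13th power is a bijection on this group: if s^13 ≡ t^13 then (st^{−1})^13 = 1, and the only element of order dividing gcd(13, 60) = 1 is 1, so s = t.
With ψ(0) = 0 this makes ψ injective on all of ℤ/61ℤ, hence bijective (finite equal-size domain and codomain). In particular ψ is bijective.
Since ψ is bijective, we find the preimage of 51. The inverse of x ↦ x^13 on (ℤ/61ℤ)^× is x ↦ x^37, because 13·37 = 481 = 8·60 + 1 ≡ 1 (mod 60) and x^{60} = 1 for x ≠ 0 (Fermat). So ψ⁻¹(51) = 51^37 mod 61.
Repeated squaring mod 61: 51^1 ≡ 51, 51^2 ≡ 51² = 2601 ≡ 39, 51^4 ≡ 39² = 1521 ≡ 57, 51^8 ≡ 57² = 3249 ≡ 16, 51^16 ≡ 16² = 256 ≡ 12, 51^32 ≡ 12² = 144 ≡ 22. Since 37 = 32 + 4 + 1, 51^37 ≡ 22·57·51: 22·57 = 1254 ≡ 34, then 34·51 = 1734 ≡ 26. So 51^37 ≡ 26 (mod 61).
Hence ψ⁻¹(51) = 26.

26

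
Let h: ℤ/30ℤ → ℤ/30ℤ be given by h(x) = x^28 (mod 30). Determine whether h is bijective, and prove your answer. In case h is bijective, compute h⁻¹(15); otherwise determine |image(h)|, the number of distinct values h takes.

h(2): Repeated squaring mod 30: 2^1 ≡ 2, 2^2 ≡ 2² = 4, 2^4 ≡ 4² = 16, 2^8 ≡ 16² = 256 ≡ 16, 2^16 ≡ 16² = 256 ≡ 16. Since 28 = 16 + 8 + 4, 2^28 ≡ 16·16·16: 16·16 = 256 ≡ 16, then 16·16 = 256 ≡ 16. So 2^28 ≡ 16 (mod 30).
h(4): Repeated squaring mod 30: 4^1 ≡ 4, 4^2 ≡ 4² = 16, 4^4 ≡ 16² = 256 ≡ 16, 4^8 ≡ 16² = 256 ≡ 16, 4^16 ≡ 16² = 256 ≡ 16. Since 28 = 16 + 8 + 4, 4^28 ≡ 16·16·16: 16·16 = 256 ≡ 16, then 16·16 = 256 ≡ 16. So 4^28 ≡ 16 (mod 30).
So h(2) = h(4) = 16 while 2 ≠ 4, so h is not injective, hence not bijective.
Since h is not bijective, we determine |image(h)|. Computing x^28 mod 30 for each x (by repeated squaring, reducing mod 30 at every step), the values h(0), h(1), …, h(29) are: 0, 1, 16, 21, 16, 25, 6, 1, 16, 21, 10, 1, 6, 1, 16, 15, 16, 1, 6, 1, 10, 21, 16, 1, 6, 25, 16, 21, 16, 1.
The distinct values are {0, 1, 6, 10, 15, 16, 21, 25}; there are 8 of them.

8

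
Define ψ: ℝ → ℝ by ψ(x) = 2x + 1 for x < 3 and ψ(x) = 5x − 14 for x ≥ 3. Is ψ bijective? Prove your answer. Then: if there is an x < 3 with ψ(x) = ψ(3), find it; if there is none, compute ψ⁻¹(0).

Both pieces are strictly increasing (slopes 2 and 5), so each is injective on its own interval.
The left piece maps (−∞, 3) onto (−∞, 7); the right piece maps [3, ∞) onto [1, ∞).
These images overlap. In particular ψ(3) = 1 (right piece), and solving 2x + 1 = 1 on the left piece gives x = 0 < 3.
So ψ(0) = ψ(3) with 0 ≠ 3, and ψ is not injective, hence not bijective. This x = 0 is the requested value below 3.

0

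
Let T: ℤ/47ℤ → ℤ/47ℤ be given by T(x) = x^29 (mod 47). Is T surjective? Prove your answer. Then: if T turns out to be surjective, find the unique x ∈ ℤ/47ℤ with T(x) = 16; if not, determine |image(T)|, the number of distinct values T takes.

18

Since 47 is prime, the nonzero elements of ℤ/47ℤ form a cyclic group of order 46.
As gcd(29, 46) = 1, raising to the 29th power is a bijection on this group: if u^29 ≡ v^29 then (uv^{−1})^29 = 1, and the only element of order dividing gcd(29, 46) = 1 is 1, so u = v.
With T(0) = 0 this makes T injective on all of ℤ/47ℤ, hence bijective (finite equal-size domain and codomain). In particular T is surjective.
Since T is surjective, we find the preimage of 16. The inverse of x ↦ x^29 on (ℤ/47ℤ)^× is x ↦ x^27, because 29·27 = 783 = 17·46 + 1 ≡ 1 (mod 46) and x^{46} = 1 for x ≠ 0 (Fermat). So T⁻¹(16) = 16^27 mod 47.
Repeated squaring mod 47: 16^1 ≡ 16, 16^2 ≡ 16² = 256 ≡ 21, 16^4 ≡ 21² = 441 ≡ 18, 16^8 ≡ 18² = 324 ≡ 42, 16^16 ≡ 42² = 1764 ≡ 25. Since 27 = 16 + 8 + 2 + 1, 16^27 ≡ 25·42·21·16: 25·42 = 1050 ≡ 16, then 16·21 = 336 ≡ 7, then 7·16 = 112 ≡ 18. So 16^27 ≡ 18 (mod 47).
Hence T⁻¹(16) = 18.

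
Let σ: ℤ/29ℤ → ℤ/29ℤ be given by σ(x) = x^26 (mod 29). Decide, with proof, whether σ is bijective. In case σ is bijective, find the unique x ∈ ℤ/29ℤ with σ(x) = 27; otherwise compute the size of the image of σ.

σ(14): Repeated squaring mod 29: 14^1 ≡ 14, 14^2 ≡ 14² = 196 ≡ 22, 14^4 ≡ 22² = 484 ≡ 20, 14^8 ≡ 20² = 400 ≡ 23, 14^16 ≡ 23² = 529 ≡ 7. Since 26 = 16 + 8 + 2, 14^26 ≡ 7·23·22: 7·23 = 161 ≡ 16, then 16·22 = 352 ≡ 4. So 14^26 ≡ 4 (mod 29).
σ(15): Repeated squaring mod 29: 15^1 ≡ 15, 15^2 ≡ 15² = 225 ≡ 22, 15^4 ≡ 22² = 484 ≡ 20, 15^8 ≡ 20² = 400 ≡ 23, 15^16 ≡ 23² = 529 ≡ 7. Since 26 = 16 + 8 + 2, 15^26 ≡ 7·23·22: 7·23 = 161 ≡ 16, then 16·22 = 352 ≡ 4. So 15^26 ≡ 4 (mod 29).
So σ(14) = σ(15) = 4 while 14 ≠ 15, thus σ is not injective, hence not bijective.
Since σ is not bijective, we determine |image(σ)|. Computing x^26 mod 29 for each x (by repeated squaring, reducing mod 29 at every step), the values σ(0), σ(1), …, σ(28) are: 0, 1, 22, 13, 20, 7, 25, 16, 5, 24, 9, 6, 28, 23, 4, 4, 23, 28, 6, 9, 24, 5, 16, 25, 7, 20, 13, 22, 1.
The distinct values are {0, 1, 4, 5, 6, 7, 9, 13, 16, 20, 22, 23, 24, 25, 28}; there are 15 of them.

15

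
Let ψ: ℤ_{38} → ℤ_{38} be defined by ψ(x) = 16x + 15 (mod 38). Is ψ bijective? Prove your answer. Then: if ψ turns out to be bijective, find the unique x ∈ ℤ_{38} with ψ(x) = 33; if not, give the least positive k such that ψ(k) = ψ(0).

19

We have gcd(16, 38) = 2 > 1. Taking a = 0 and b = 19: ψ(0) = 15 and ψ(19) = 16·19 + 15 = 319 ≡ 15 (mod 38).
So ψ(0) = ψ(19) while 0 ≠ 19, therefore ψ is not injective, hence not bijective.
Since ψ is not bijective, we find the least positive k with ψ(k) = ψ(0): this means 16k ≡ 0 (mod 38), i.e. 38 ∣ 16k. Since gcd(16, 38) = 2, dividing through by 2 this holds exactly when 19 ∣ 8k, and as gcd(8, 19) = 1, exactly when 19 ∣ k.
The smallest positive such k is 19.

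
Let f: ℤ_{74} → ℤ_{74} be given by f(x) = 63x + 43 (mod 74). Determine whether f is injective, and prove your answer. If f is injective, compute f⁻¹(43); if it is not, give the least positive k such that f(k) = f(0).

0

If f(a) = f(b), then 63a ≡ 63b (mod 74). Because gcd(63, 74) = 1, we may cancel 63 to get a ≡ b (mod 74).
Hence f is injective.
We now compute 63⁻¹ mod 74 explicitly. Euclid's algorithm: 74 = 1·63 + 11, 63 = 5·11 + 8, 11 = 1·8 + 3, 8 = 2·3 + 2, 3 = 1·2 + 1; back-substituting gives 1 = 47·63 − 40·74, so 63⁻¹ ≡ 47 (mod 74).
Since f is injective, we find f⁻¹(43): we need 63x ≡ 43 − 43 ≡ 0 (mod 74). Using 63⁻¹ = 47: x ≡ 47·0 = 0, so x = 0.
Check: f(0) = 63·0 + 43 = 43 ≡ 43 (mod 74).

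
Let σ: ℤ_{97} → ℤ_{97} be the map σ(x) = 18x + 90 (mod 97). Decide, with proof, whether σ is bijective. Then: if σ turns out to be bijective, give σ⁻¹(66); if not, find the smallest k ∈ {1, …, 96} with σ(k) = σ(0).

31

If σ(a) = σ(b), then 18a ≡ 18b (mod 97). Because gcd(18, 97) = 1, we may cancel 18 to get a ≡ b (mod 97).
We now compute 18⁻¹ mod 97 explicitly. Euclid's algorithm: 97 = 5·18 + 7, 18 = 2·7 + 4, 7 = 1·4 + 3, 4 = 1·3 + 1; back-substituting gives 1 = 27·18 − 5·97, so 18⁻¹ ≡ 27 (mod 97).
For any y ∈ ℤ_{97}, x = 27(y − 90) mod 97 satisfies σ(x) = 18·27(y − 90) + 90 ≡ y (since 18·27 ≡ 1 mod 97). So every y has a preimage.
Thus σ is bijective.
Since σ is bijective, we find σ⁻¹(66): we need 18x ≡ 66 − 90 ≡ 73 (mod 97). Using 18⁻¹ = 27: x ≡ 27·73 = 1971 = 20·97 + 31, so x = 31.
Check: σ(31) = 18·31 + 90 = 648 = 6·97 + 66 ≡ 66 (mod 97).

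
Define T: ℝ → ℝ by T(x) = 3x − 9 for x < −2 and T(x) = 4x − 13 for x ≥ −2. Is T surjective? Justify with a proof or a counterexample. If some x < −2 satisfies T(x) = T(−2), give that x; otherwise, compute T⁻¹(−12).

-4

Both pieces are strictly increasing (slopes 3 and 4), so each is injective on its own interval.
The left piece maps (−∞, −2) onto (−∞, −15); the right piece maps [−2, ∞) onto [−21, ∞).
The union (−∞, −15) ∪ [−21, ∞) covers ℝ, so T is surjective.
For the follow-up: the images overlap, so an x < −2 with T(x) = T(−2) exists. T(−2) = −21; solving 3x − 9 = −21 for x < −2 gives x = (−21 + 9)/3 = −4.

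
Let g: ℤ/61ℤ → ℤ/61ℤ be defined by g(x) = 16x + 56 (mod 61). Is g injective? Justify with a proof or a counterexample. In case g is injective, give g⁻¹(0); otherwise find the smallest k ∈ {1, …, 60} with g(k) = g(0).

By definition, g is injective if g(s) = g(t) implies s = t.
Suppose g(s) = g(t) in ℤ/61ℤ. Then 16s + 56 ≡ 16t + 56 (mod 61), hence 16(s − t) ≡ 0 (mod 61).
Since gcd(16, 61) = 1, 16 is invertible modulo 61, therefore s − t ≡ 0 (mod 61), i.e. s = t.
So g is injective.
We now compute 16⁻¹ mod 61 explicitly. Euclid's algorithm: 61 = 3·16 + 13, 16 = 1·13 + 3, 13 = 4·3 + 1; back-substituting gives 1 = 42·16 − 11·61, so 16⁻¹ ≡ 42 (mod 61).
Since g is injective, we compute g⁻¹(0): solve 16x + 56 ≡ 0 (mod 61), i.e. 16x ≡ 5 (mod 61).
Multiplying by 16⁻¹ = 42 gives x ≡ 42·5 = 210 = 3·61 + 27 ≡ 27 (mod 61).
Check: g(27) = 16·27 + 56 = 488 = 8·61 + 0 ≡ 0 (mod 61).

27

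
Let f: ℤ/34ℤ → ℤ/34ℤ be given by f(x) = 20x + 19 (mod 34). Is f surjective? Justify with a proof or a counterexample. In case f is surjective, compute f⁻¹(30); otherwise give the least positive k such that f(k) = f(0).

17

By definition, surjectivity means every element of the codomain has a preimage under f.
Since gcd(20, 34) = 2, we have 20x ≡ 0 (mod 2) for all x, so f(x) ≡ 1 (mod 2).
But 0 ≢ 1 (mod 2), so 0 ∈ ℤ/34ℤ has no preimage. Hence f is not surjective.
Since f is not surjective, we find the least positive k with f(k) = f(0): this means 20k ≡ 0 (mod 34), i.e. 34 ∣ 20k. Since gcd(20, 34) = 2, dividing through by 2 this holds exactly when 17 ∣ 10k, and as gcd(10, 17) = 1, exactly when 17 ∣ k.
The smallest positive such k is 17.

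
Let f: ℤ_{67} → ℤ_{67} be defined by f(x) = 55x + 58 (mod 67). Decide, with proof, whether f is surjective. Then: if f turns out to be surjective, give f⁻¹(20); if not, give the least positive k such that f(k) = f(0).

Since gcd(55, 67) = 1, 55 is invertible modulo 67. Euclid's algorithm: 67 = 1·55 + 12, 55 = 4·12 + 7, 12 = 1·7 + 5, 7 = 1·5 + 2, 5 = 2·2 + 1; back-substituting gives 1 = 39·55 − 32·67, so 55⁻¹ ≡ 39 (mod 67).
For any y ∈ ℤ_{67}, x = 39(y − 58) mod 67 satisfies f(x) = 55·39(y − 58) + 58 ≡ y (since 55·39 ≡ 1 mod 67). So every y has a preimage.
Therefore f is surjective.
Since f is surjective, we compute f⁻¹(20): solve 55x + 58 ≡ 20 (mod 67), i.e. 55x ≡ 29 (mod 67).
Multiplying by 55⁻¹ = 39 gives x ≡ 39·29 = 1131 = 16·67 + 59 ≡ 59 (mod 67).
Check: f(59) = 55·59 + 58 = 3303 = 49·67 + 20 ≡ 20 (mod 67).

59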